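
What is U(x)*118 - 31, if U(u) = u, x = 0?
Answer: -31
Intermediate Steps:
U(x)*118 - 31 = 0*118 - 31 = 0 - 31 = -31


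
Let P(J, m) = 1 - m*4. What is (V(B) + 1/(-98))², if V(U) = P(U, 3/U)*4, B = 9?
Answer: 156025/86436 ≈ 1.8051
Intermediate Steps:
P(J, m) = 1 - 4*m
V(U) = 4 - 48/U (V(U) = (1 - 12/U)*4 = 4 - 48/U)
(V(B) + 1/(-98))² = ((4 - 48/9) + 1/(-98))² = ((4 - 48*⅑) - 1/98)² = ((4 - 16/3) - 1/98)² = (-4/3 - 1/98)² = (-395/294)² = 156025/86436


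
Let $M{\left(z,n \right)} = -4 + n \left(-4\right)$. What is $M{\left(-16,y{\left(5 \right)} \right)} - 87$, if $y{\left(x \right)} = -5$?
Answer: $-71$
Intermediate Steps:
$M{\left(z,n \right)} = -4 - 4 n$
$M{\left(-16,y{\left(5 \right)} \right)} - 87 = \left(-4 - -20\right) - 87 = \left(-4 + 20\right) - 87 = 16 - 87 = -71$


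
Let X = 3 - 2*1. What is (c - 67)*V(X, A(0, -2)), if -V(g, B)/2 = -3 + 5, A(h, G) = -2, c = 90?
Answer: -92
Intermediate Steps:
X = 1 (X = 3 - 2 = 1)
V(g, B) = -4 (V(g, B) = -2*(-3 + 5) = -2*2 = -4)
(c - 67)*V(X, A(0, -2)) = (90 - 67)*(-4) = 23*(-4) = -92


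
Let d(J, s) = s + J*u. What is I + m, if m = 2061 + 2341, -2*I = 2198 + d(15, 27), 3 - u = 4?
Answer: 3297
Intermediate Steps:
u = -1 (u = 3 - 1*4 = 3 - 4 = -1)
d(J, s) = s - J (d(J, s) = s + J*(-1) = s - J)
I = -1105 (I = -(2198 + (27 - 1*15))/2 = -(2198 + (27 - 15))/2 = -(2198 + 12)/2 = -½*2210 = -1105)
m = 4402
I + m = -1105 + 4402 = 3297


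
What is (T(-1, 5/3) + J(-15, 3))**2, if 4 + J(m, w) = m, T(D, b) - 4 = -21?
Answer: 1296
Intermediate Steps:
T(D, b) = -17 (T(D, b) = 4 - 21 = -17)
J(m, w) = -4 + m
(T(-1, 5/3) + J(-15, 3))**2 = (-17 + (-4 - 15))**2 = (-17 - 19)**2 = (-36)**2 = 1296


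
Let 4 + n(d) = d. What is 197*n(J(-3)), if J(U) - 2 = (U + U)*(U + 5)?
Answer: -2758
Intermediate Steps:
J(U) = 2 + 2*U*(5 + U) (J(U) = 2 + (U + U)*(U + 5) = 2 + (2*U)*(5 + U) = 2 + 2*U*(5 + U))
n(d) = -4 + d
197*n(J(-3)) = 197*(-4 + (2 + 2*(-3)² + 10*(-3))) = 197*(-4 + (2 + 2*9 - 30)) = 197*(-4 + (2 + 18 - 30)) = 197*(-4 - 10) = 197*(-14) = -2758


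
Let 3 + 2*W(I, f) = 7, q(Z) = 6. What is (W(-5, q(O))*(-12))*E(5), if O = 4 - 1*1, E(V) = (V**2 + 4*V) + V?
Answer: -1200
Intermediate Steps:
E(V) = V**2 + 5*V
O = 3 (O = 4 - 1 = 3)
W(I, f) = 2 (W(I, f) = -3/2 + (1/2)*7 = -3/2 + 7/2 = 2)
(W(-5, q(O))*(-12))*E(5) = (2*(-12))*(5*(5 + 5)) = -120*10 = -24*50 = -1200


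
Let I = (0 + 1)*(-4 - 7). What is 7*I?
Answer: -77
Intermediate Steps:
I = -11 (I = 1*(-11) = -11)
7*I = 7*(-11) = -77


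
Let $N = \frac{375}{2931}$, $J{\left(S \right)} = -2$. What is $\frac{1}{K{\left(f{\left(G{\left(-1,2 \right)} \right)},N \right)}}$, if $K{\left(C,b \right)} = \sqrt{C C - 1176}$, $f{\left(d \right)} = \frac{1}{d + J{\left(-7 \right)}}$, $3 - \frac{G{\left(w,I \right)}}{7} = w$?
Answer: $- \frac{26 i \sqrt{31799}}{158995} \approx - 0.029161 i$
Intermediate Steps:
$G{\left(w,I \right)} = 21 - 7 w$
$N = \frac{125}{977}$ ($N = 375 \cdot \frac{1}{2931} = \frac{125}{977} \approx 0.12794$)
$f{\left(d \right)} = \frac{1}{-2 + d}$ ($f{\left(d \right)} = \frac{1}{d - 2} = \frac{1}{-2 + d}$)
$K{\left(C,b \right)} = \sqrt{-1176 + C^{2}}$ ($K{\left(C,b \right)} = \sqrt{C^{2} - 1176} = \sqrt{-1176 + C^{2}}$)
$\frac{1}{K{\left(f{\left(G{\left(-1,2 \right)} \right)},N \right)}} = \frac{1}{\sqrt{-1176 + \left(\frac{1}{-2 + \left(21 - -7\right)}\right)^{2}}} = \frac{1}{\sqrt{-1176 + \left(\frac{1}{-2 + \left(21 + 7\right)}\right)^{2}}} = \frac{1}{\sqrt{-1176 + \left(\frac{1}{-2 + 28}\right)^{2}}} = \frac{1}{\sqrt{-1176 + \left(\frac{1}{26}\right)^{2}}} = \frac{1}{\sqrt{-1176 + \frac{1}{676}}} = \frac{1}{\sqrt{- \frac{794975}{676}}} = \frac{1}{\frac{5}{26} i \sqrt{31799}} = - \frac{26 i \sqrt{31799}}{158995}$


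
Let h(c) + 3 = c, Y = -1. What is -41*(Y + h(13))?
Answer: -369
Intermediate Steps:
h(c) = -3 + c
-41*(Y + h(13)) = -41*(-1 + (-3 + 13)) = -41*(-1 + 10) = -41*9 = -369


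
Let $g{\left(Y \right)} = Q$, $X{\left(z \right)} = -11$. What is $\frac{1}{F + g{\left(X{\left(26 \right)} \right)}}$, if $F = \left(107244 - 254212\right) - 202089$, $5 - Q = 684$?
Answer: $- \frac{1}{349736} \approx -2.8593 \cdot 10^{-6}$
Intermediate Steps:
$Q = -679$ ($Q = 5 - 684 = -679$)
$g{\left(Y \right)} = -679$
$F = -349057$ ($F = -146968 - 202089 = -349057$)
$\frac{1}{F + g{\left(X{\left(26 \right)} \right)}} = \frac{1}{-349057 - 679} = \frac{1}{-349736} = - \frac{1}{349736}$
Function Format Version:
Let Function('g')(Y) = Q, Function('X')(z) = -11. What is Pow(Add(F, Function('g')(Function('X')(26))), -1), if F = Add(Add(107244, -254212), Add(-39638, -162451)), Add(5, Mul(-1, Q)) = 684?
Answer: Rational(-1, 349736) ≈ -2.8593e-6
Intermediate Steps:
Q = -679 (Q = Add(5, Mul(-1, 684)) = Add(5, -684) = -679)
Function('g')(Y) = -679
F = -349057 (F = Add(-146968, -202089) = -349057)
Pow(Add(F, Function('g')(Function('X')(26))), -1) = Pow(Add(-349057, -679), -1) = Pow(-349736, -1) = Rational(-1, 349736)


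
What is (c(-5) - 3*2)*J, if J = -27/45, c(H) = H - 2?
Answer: 39/5 ≈ 7.8000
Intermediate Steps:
c(H) = -2 + H
J = -⅗ (J = -27*1/45 = -⅗ ≈ -0.60000)
(c(-5) - 3*2)*J = ((-2 - 5) - 3*2)*(-⅗) = (-7 - 6)*(-⅗) = -13*(-⅗) = 39/5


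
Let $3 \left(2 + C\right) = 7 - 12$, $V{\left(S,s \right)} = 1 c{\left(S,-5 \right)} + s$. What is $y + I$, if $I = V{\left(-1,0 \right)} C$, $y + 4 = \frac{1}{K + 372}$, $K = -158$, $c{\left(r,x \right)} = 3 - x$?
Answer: $- \frac{21397}{642} \approx -33.329$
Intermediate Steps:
$V{\left(S,s \right)} = 8 + s$ ($V{\left(S,s \right)} = 1 \left(3 - -5\right) + s = 1 \left(3 + 5\right) + s = 1 \cdot 8 + s = 8 + s$)
$y = - \frac{855}{214}$ ($y = -4 + \frac{1}{-158 + 372} = -4 + \frac{1}{214} = - \frac{855}{214} \approx -3.9953$)
$C = - \frac{11}{3}$ ($C = -2 + \frac{7 - 12}{3} = -2 + \frac{1}{3} \left(-5\right) = -2 - \frac{5}{3} = - \frac{11}{3} \approx -3.6667$)
$I = - \frac{88}{3}$ ($I = \left(8 + 0\right) \left(- \frac{11}{3}\right) = 8 \left(- \frac{11}{3}\right) = - \frac{88}{3} \approx -29.333$)
$y + I = - \frac{855}{214} - \frac{88}{3} = - \frac{21397}{642}$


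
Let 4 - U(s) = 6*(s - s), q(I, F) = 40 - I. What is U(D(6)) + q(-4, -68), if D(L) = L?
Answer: 48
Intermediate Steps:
U(s) = 4 (U(s) = 4 - 6*(s - s) = 4 - 6*0 = 4 - 1*0 = 4 + 0 = 4)
U(D(6)) + q(-4, -68) = 4 + (40 - 1*(-4)) = 4 + (40 + 4) = 4 + 44 = 48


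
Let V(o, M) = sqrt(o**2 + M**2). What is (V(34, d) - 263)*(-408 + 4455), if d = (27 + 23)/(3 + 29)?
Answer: -1064361 + 4047*sqrt(296561)/16 ≈ -9.2662e+5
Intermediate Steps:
d = 25/16 (d = 50/32 = 50*(1/32) = 25/16 ≈ 1.5625)
V(o, M) = sqrt(M**2 + o**2)
(V(34, d) - 263)*(-408 + 4455) = (sqrt((25/16)**2 + 34**2) - 263)*(-408 + 4455) = (sqrt(625/256 + 1156) - 263)*4047 = (sqrt(296561/256) - 263)*4047 = (sqrt(296561)/16 - 263)*4047 = (-263 + sqrt(296561)/16)*4047 = -1064361 + 4047*sqrt(296561)/16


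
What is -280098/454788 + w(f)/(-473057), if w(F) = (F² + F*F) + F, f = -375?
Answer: -4819275909/3984086054 ≈ -1.2096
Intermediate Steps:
w(F) = F + 2*F² (w(F) = (F² + F²) + F = 2*F² + F = F + 2*F²)
-280098/454788 + w(f)/(-473057) = -280098/454788 - 375*(1 + 2*(-375))/(-473057) = -280098*1/454788 - 375*(1 - 750)*(-1/473057) = -5187/8422 - 375*(-749)*(-1/473057) = -5187/8422 + 280875*(-1/473057) = -5187/8422 - 280875/473057 = -4819275909/3984086054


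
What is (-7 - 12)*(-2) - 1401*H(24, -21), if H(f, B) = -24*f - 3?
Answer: 811217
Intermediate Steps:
H(f, B) = -3 - 24*f
(-7 - 12)*(-2) - 1401*H(24, -21) = (-7 - 12)*(-2) - 1401*(-3 - 24*24) = -19*(-2) - 1401*(-3 - 576) = 38 - 1401*(-579) = 38 + 811179 = 811217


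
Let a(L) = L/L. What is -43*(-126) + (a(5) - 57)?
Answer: 5362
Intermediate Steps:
a(L) = 1
-43*(-126) + (a(5) - 57) = -43*(-126) + (1 - 57) = 5418 - 56 = 5362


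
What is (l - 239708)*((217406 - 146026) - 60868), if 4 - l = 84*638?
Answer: -3083127552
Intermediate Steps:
l = -53588 (l = 4 - 84*638 = 4 - 1*53592 = 4 - 53592 = -53588)
(l - 239708)*((217406 - 146026) - 60868) = (-53588 - 239708)*((217406 - 146026) - 60868) = -293296*(71380 - 60868) = -293296*10512 = -3083127552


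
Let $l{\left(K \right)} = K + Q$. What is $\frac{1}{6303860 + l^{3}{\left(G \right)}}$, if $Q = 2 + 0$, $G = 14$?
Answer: $\frac{1}{6307956} \approx 1.5853 \cdot 10^{-7}$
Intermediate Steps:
$Q = 2$
$l{\left(K \right)} = 2 + K$ ($l{\left(K \right)} = K + 2 = 2 + K$)
$\frac{1}{6303860 + l^{3}{\left(G \right)}} = \frac{1}{6303860 + \left(2 + 14\right)^{3}} = \frac{1}{6303860 + 16^{3}} = \frac{1}{6303860 + 4096} = \frac{1}{6307956}$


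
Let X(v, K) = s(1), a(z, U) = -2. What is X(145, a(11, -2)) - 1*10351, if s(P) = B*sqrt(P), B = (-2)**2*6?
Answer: -10327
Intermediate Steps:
B = 24 (B = 4*6 = 24)
s(P) = 24*sqrt(P)
X(v, K) = 24 (X(v, K) = 24*sqrt(1) = 24*1 = 24)
X(145, a(11, -2)) - 1*10351 = 24 - 1*10351 = 24 - 10351 = -10327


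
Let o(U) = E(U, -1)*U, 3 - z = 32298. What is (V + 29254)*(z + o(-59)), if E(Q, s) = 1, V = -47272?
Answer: 582954372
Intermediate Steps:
z = -32295 (z = 3 - 1*32298 = 3 - 32298 = -32295)
o(U) = U (o(U) = 1*U = U)
(V + 29254)*(z + o(-59)) = (-47272 + 29254)*(-32295 - 59) = -18018*(-32354) = 582954372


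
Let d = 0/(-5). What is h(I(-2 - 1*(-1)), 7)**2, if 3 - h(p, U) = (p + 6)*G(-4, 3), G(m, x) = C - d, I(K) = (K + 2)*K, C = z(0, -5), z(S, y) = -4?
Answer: 529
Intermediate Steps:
C = -4
d = 0 (d = 0*(-1/5) = 0)
I(K) = K*(2 + K) (I(K) = (2 + K)*K = K*(2 + K))
G(m, x) = -4 (G(m, x) = -4 - 1*0 = -4 + 0 = -4)
h(p, U) = 27 + 4*p (h(p, U) = 3 - (p + 6)*(-4) = 3 - (6 + p)*(-4) = 3 - (-24 - 4*p) = 3 + (24 + 4*p) = 27 + 4*p)
h(I(-2 - 1*(-1)), 7)**2 = (27 + 4*((-2 - 1*(-1))*(2 + (-2 - 1*(-1)))))**2 = (27 + 4*((-2 + 1)*(2 + (-2 + 1))))**2 = (27 + 4*(-(2 - 1)))**2 = (27 + 4*(-1*1))**2 = (27 + 4*(-1))**2 = (27 - 4)**2 = 23**2 = 529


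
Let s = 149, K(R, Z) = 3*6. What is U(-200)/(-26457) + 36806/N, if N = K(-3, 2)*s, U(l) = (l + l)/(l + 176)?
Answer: 162288607/11826279 ≈ 13.723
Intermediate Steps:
K(R, Z) = 18
U(l) = 2*l/(176 + l) (U(l) = (2*l)/(176 + l) = 2*l/(176 + l))
N = 2682 (N = 18*149 = 2682)
U(-200)/(-26457) + 36806/N = (2*(-200)/(176 - 200))/(-26457) + 36806/2682 = (2*(-200)/(-24))*(-1/26457) + 36806*(1/2682) = (2*(-200)*(-1/24))*(-1/26457) + 18403/1341 = (50/3)*(-1/26457) + 18403/1341 = -50/79371 + 18403/1341 = 162288607/11826279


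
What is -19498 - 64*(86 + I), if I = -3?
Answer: -24810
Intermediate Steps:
-19498 - 64*(86 + I) = -19498 - 64*(86 - 3) = -19498 - 64*83 = -19498 - 5312 = -24810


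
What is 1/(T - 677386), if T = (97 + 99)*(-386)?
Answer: -1/753042 ≈ -1.3279e-6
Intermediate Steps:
T = -75656 (T = 196*(-386) = -75656)
1/(T - 677386) = 1/(-75656 - 677386) = 1/(-753042) = -1/753042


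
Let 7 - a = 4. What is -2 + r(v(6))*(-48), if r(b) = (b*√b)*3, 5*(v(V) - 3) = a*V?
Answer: -2 - 4752*√165/25 ≈ -2443.6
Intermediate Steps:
a = 3 (a = 7 - 1*4 = 7 - 4 = 3)
v(V) = 3 + 3*V/5 (v(V) = 3 + (3*V)/5 = 3 + 3*V/5)
r(b) = 3*b^(3/2) (r(b) = b^(3/2)*3 = 3*b^(3/2))
-2 + r(v(6))*(-48) = -2 + (3*(3 + (⅗)*6)^(3/2))*(-48) = -2 + (3*(3 + 18/5)^(3/2))*(-48) = -2 + (3*(33/5)^(3/2))*(-48) = -2 + (3*(33*√165/25))*(-48) = -2 + (99*√165/25)*(-48) = -2 - 4752*√165/25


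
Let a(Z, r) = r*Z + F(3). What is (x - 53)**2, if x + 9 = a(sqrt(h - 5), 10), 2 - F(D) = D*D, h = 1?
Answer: 4361 - 2760*I ≈ 4361.0 - 2760.0*I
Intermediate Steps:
F(D) = 2 - D**2 (F(D) = 2 - D*D = 2 - D**2)
a(Z, r) = -7 + Z*r (a(Z, r) = r*Z + (2 - 1*3**2) = Z*r + (2 - 1*9) = Z*r + (2 - 9) = Z*r - 7 = -7 + Z*r)
x = -16 + 20*I (x = -9 + (-7 + sqrt(1 - 5)*10) = -9 + (-7 + sqrt(-4)*10) = -9 + (-7 + (2*I)*10) = -9 + (-7 + 20*I) = -16 + 20*I ≈ -16.0 + 20.0*I)
(x - 53)**2 = ((-16 + 20*I) - 53)**2 = (-69 + 20*I)**2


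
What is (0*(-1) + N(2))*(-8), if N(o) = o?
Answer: -16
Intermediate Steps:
(0*(-1) + N(2))*(-8) = (0*(-1) + 2)*(-8) = (0 + 2)*(-8) = 2*(-8) = -16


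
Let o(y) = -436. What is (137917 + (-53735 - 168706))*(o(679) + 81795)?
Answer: -6876788116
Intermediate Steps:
(137917 + (-53735 - 168706))*(o(679) + 81795) = (137917 + (-53735 - 168706))*(-436 + 81795) = (137917 - 222441)*81359 = -84524*81359 = -6876788116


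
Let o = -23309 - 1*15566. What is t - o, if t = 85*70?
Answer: 44825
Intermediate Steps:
o = -38875 (o = -23309 - 15566 = -38875)
t = 5950
t - o = 5950 - 1*(-38875) = 5950 + 38875 = 44825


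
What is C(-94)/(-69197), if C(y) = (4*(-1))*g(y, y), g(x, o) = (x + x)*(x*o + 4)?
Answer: -6647680/69197 ≈ -96.069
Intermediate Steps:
g(x, o) = 2*x*(4 + o*x) (g(x, o) = (2*x)*(o*x + 4) = (2*x)*(4 + o*x) = 2*x*(4 + o*x))
C(y) = -8*y*(4 + y**2) (C(y) = (4*(-1))*(2*y*(4 + y*y)) = -8*y*(4 + y**2))
C(-94)/(-69197) = -8*(-94)*(4 + (-94)**2)/(-69197) = -8*(-94)*(4 + 8836)*(-1/69197) = -8*(-94)*8840*(-1/69197) = 6647680*(-1/69197) = -6647680/69197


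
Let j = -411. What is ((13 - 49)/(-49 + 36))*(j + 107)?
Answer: -10944/13 ≈ -841.85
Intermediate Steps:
((13 - 49)/(-49 + 36))*(j + 107) = ((13 - 49)/(-49 + 36))*(-411 + 107) = -36/(-13)*(-304) = -36*(-1/13)*(-304) = (36/13)*(-304) = -10944/13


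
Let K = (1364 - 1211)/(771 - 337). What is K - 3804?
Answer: -1650783/434 ≈ -3803.6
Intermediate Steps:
K = 153/434 ≈ 0.35253
K - 3804 = 153/434 - 3804 = -1650783/434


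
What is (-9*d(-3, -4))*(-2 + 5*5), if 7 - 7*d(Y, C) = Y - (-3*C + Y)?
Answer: -3933/7 ≈ -561.86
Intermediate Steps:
d(Y, C) = 1 - 3*C/7 (d(Y, C) = 1 - (Y - (-3*C + Y))/7 = 1 - (Y - (Y - 3*C))/7 = 1 - (Y + (-Y + 3*C))/7 = 1 - 3*C/7)
(-9*d(-3, -4))*(-2 + 5*5) = (-9*(1 - 3/7*(-4)))*(-2 + 5*5) = (-9*(1 + 12/7))*(-2 + 25) = -9*19/7*23 = -171/7*23 = -3933/7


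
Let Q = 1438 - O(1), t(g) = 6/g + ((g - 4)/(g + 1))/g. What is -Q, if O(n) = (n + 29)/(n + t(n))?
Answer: -15758/11 ≈ -1432.5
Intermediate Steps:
t(g) = 6/g + (-4 + g)/(g*(1 + g)) (t(g) = 6/g + ((-4 + g)/(1 + g))/g = 6/g + (-4 + g)/(g*(1 + g)))
O(n) = (29 + n)/(n + (2 + 7*n)/(n*(1 + n))) (O(n) = (n + 29)/(n + (2 + 7*n)/(n*(1 + n))) = (29 + n)/(n + (2 + 7*n)/(n*(1 + n))))
Q = 15758/11 (Q = 1438 - (1 + 1)*(29 + 1)/(2 + 7*1 + 1**2*(1 + 1)) = 1438 - 2*30/(2 + 7 + 1*2) = 1438 - 2*30/(2 + 7 + 2) = 1438 - 2*30/11 = 1438 - 1*60/11 = 1438 - 60/11 = 15758/11 ≈ 1432.5)
-Q = -1*15758/11 = -15758/11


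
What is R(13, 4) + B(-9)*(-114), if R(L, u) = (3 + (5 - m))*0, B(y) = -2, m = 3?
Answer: 228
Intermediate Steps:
R(L, u) = 0 (R(L, u) = (3 + (5 - 1*3))*0 = (3 + (5 - 3))*0 = (3 + 2)*0 = 5*0 = 0)
R(13, 4) + B(-9)*(-114) = 0 - 2*(-114) = 0 + 228 = 228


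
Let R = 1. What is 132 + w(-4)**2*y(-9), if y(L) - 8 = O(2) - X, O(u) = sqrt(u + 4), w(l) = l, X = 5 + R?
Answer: 164 + 16*sqrt(6) ≈ 203.19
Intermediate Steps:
X = 6 (X = 5 + 1 = 6)
O(u) = sqrt(4 + u)
y(L) = 2 + sqrt(6) (y(L) = 8 + (sqrt(4 + 2) - 1*6) = 8 + (sqrt(6) - 6) = 8 + (-6 + sqrt(6)) = 2 + sqrt(6))
132 + w(-4)**2*y(-9) = 132 + (-4)**2*(2 + sqrt(6)) = 132 + 16*(2 + sqrt(6)) = 132 + (32 + 16*sqrt(6)) = 164 + 16*sqrt(6)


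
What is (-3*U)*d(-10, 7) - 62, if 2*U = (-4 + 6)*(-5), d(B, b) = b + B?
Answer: -107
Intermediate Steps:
d(B, b) = B + b
U = -5 (U = ((-4 + 6)*(-5))/2 = (2*(-5))/2 = (½)*(-10) = -5)
(-3*U)*d(-10, 7) - 62 = (-3*(-5))*(-10 + 7) - 62 = 15*(-3) - 62 = -45 - 62 = -107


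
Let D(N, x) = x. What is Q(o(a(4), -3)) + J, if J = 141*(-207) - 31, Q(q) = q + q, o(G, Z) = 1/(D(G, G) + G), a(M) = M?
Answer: -116871/4 ≈ -29218.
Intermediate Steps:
o(G, Z) = 1/(2*G) (o(G, Z) = 1/(G + G) = 1/(2*G))
Q(q) = 2*q
J = -29218 (J = -29187 - 31 = -29218)
Q(o(a(4), -3)) + J = 2*((½)/4) - 29218 = 2*((½)*(¼)) - 29218 = 2*(⅛) - 29218 = ¼ - 29218 = -116871/4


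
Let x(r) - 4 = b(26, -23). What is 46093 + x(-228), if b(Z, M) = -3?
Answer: 46094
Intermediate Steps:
x(r) = 1 (x(r) = 4 - 3 = 1)
46093 + x(-228) = 46093 + 1 = 46094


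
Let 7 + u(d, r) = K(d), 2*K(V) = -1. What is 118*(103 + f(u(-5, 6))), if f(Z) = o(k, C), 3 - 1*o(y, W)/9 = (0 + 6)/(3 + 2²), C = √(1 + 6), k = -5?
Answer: 101008/7 ≈ 14430.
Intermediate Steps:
K(V) = -½ (K(V) = (½)*(-1) = -½)
C = √7 ≈ 2.6458
u(d, r) = -15/2 (u(d, r) = -7 - ½ = -15/2)
o(y, W) = 135/7 (o(y, W) = 27 - 9*(0 + 6)/(3 + 2²) = 27 - 54/(3 + 4) = 27 - 54/7 = 135/7)
f(Z) = 135/7
118*(103 + f(u(-5, 6))) = 118*(103 + 135/7) = 118*(856/7) = 101008/7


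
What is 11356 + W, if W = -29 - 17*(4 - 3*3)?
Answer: 11412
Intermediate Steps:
W = 56 (W = -29 - 17*(4 - 9) = -29 - 17*(-5) = -29 + 85 = 56)
11356 + W = 11356 + 56 = 11412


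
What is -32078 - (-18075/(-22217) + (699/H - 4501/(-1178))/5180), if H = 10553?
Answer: -9178774632991731039/286131979268408 ≈ -32079.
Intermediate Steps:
-32078 - (-18075/(-22217) + (699/H - 4501/(-1178))/5180) = -32078 - (-18075/(-22217) + (699/10553 - 4501/(-1178))/5180) = -32078 - (-18075*(-1/22217) + (699*(1/10553) - 4501*(-1/1178))*(1/5180)) = -32078 - (18075/22217 + (699/10553 + 4501/1178)*(1/5180)) = -32078 - (18075/22217 + (48322475/12431434)*(1/5180)) = -32078 - (18075/22217 + 9664495/12878965624) = -32078 - 1*233002019739215/286131979268408 = -32078 - 233002019739215/286131979268408 = -9178774632991731039/286131979268408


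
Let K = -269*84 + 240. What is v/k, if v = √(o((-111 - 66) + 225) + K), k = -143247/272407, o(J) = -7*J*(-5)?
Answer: -544814*I*√5169/143247 ≈ -273.44*I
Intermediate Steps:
K = -22356 (K = -22596 + 240 = -22356)
o(J) = 35*J
k = -143247/272407 (k = -143247*1/272407 = -143247/272407 ≈ -0.52586)
v = 2*I*√5169 (v = √(35*((-111 - 66) + 225) - 22356) = √(35*(-177 + 225) - 22356) = √(35*48 - 22356) = √(1680 - 22356) = √(-20676) = 2*I*√5169 ≈ 143.79*I)
v/k = (2*I*√5169)/(-143247/272407) = (2*I*√5169)*(-272407/143247) = -544814*I*√5169/143247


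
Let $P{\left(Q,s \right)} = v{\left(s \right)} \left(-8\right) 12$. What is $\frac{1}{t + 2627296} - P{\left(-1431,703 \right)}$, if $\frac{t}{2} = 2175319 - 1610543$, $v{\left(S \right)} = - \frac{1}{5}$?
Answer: $- \frac{360657403}{18784240} \approx -19.2$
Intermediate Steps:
$v{\left(S \right)} = - \frac{1}{5}$ ($v{\left(S \right)} = \left(-1\right) \frac{1}{5} = - \frac{1}{5}$)
$t = 1129552$ ($t = 2 \left(2175319 - 1610543\right) = 2 \cdot 564776 = 1129552$)
$P{\left(Q,s \right)} = \frac{96}{5}$ ($P{\left(Q,s \right)} = \left(- \frac{1}{5}\right) \left(-8\right) 12 = \frac{8}{5} \cdot 12 = \frac{96}{5}$)
$\frac{1}{t + 2627296} - P{\left(-1431,703 \right)} = \frac{1}{1129552 + 2627296} - \frac{96}{5} = \frac{1}{3756848} - \frac{96}{5} = - \frac{360657403}{18784240}$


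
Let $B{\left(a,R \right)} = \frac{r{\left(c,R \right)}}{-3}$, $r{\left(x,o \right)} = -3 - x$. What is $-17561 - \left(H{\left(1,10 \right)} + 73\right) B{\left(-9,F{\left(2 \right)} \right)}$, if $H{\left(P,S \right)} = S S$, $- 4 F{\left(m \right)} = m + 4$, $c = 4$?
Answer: $- \frac{53894}{3} \approx -17965.0$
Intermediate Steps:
$F{\left(m \right)} = -1 - \frac{m}{4}$ ($F{\left(m \right)} = - \frac{m + 4}{4} = - \frac{4 + m}{4} = -1 - \frac{m}{4}$)
$B{\left(a,R \right)} = \frac{7}{3}$ ($B{\left(a,R \right)} = \frac{-3 - 4}{-3} = \left(-3 - 4\right) \left(- \frac{1}{3}\right) = \left(-7\right) \left(- \frac{1}{3}\right) = \frac{7}{3}$)
$H{\left(P,S \right)} = S^{2}$
$-17561 - \left(H{\left(1,10 \right)} + 73\right) B{\left(-9,F{\left(2 \right)} \right)} = -17561 - \left(10^{2} + 73\right) \frac{7}{3} = -17561 - \left(100 + 73\right) \frac{7}{3} = -17561 - 173 \cdot \frac{7}{3} = -17561 - \frac{1211}{3} = - \frac{53894}{3}$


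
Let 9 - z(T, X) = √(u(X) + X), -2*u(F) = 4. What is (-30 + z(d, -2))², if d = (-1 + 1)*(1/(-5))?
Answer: 437 + 84*I ≈ 437.0 + 84.0*I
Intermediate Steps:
u(F) = -2 (u(F) = -½*4 = -2)
d = 0 (d = 0*(1*(-⅕)) = 0*(-⅕) = 0)
z(T, X) = 9 - √(-2 + X)
(-30 + z(d, -2))² = (-30 + (9 - √(-2 - 2)))² = (-30 + (9 - √(-4)))² = (-30 + (9 - 2*I))² = (-21 - 2*I)²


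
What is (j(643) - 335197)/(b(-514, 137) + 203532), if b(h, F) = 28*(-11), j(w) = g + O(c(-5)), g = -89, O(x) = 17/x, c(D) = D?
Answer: -1676447/1016120 ≈ -1.6499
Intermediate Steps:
j(w) = -462/5 (j(w) = -89 + 17/(-5) = -89 + 17*(-1/5) = -89 - 17/5 = -462/5)
b(h, F) = -308
(j(643) - 335197)/(b(-514, 137) + 203532) = (-462/5 - 335197)/(-308 + 203532) = -1676447/5/203224 = -1676447/5*1/203224 = -1676447/1016120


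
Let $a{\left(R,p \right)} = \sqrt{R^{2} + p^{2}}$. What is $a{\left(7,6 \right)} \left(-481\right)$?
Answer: $- 481 \sqrt{85} \approx -4434.6$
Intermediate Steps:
$a{\left(7,6 \right)} \left(-481\right) = \sqrt{7^{2} + 6^{2}} \left(-481\right) = \sqrt{49 + 36} \left(-481\right) = \sqrt{85} \left(-481\right) = - 481 \sqrt{85}$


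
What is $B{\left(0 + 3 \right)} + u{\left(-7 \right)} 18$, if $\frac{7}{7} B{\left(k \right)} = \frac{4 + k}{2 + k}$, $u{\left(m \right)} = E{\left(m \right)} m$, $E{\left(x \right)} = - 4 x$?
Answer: $- \frac{17633}{5} \approx -3526.6$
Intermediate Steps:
$u{\left(m \right)} = - 4 m^{2}$ ($u{\left(m \right)} = - 4 m m = - 4 m^{2}$)
$B{\left(k \right)} = \frac{4 + k}{2 + k}$
$B{\left(0 + 3 \right)} + u{\left(-7 \right)} 18 = \frac{4 + \left(0 + 3\right)}{2 + \left(0 + 3\right)} + - 4 \left(-7\right)^{2} \cdot 18 = \frac{4 + 3}{2 + 3} + \left(-4\right) 49 \cdot 18 = \frac{1}{5} \cdot 7 - 3528 = \frac{7}{5} - 3528 = - \frac{17633}{5}$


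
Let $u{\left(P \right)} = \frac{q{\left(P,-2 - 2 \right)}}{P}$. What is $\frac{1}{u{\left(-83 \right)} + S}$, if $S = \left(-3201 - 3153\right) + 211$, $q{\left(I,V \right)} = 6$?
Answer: $- \frac{83}{509875} \approx -0.00016278$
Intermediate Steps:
$u{\left(P \right)} = \frac{6}{P}$
$S = -6143$ ($S = -6354 + 211 = -6143$)
$\frac{1}{u{\left(-83 \right)} + S} = \frac{1}{\frac{6}{-83} - 6143} = \frac{1}{6 \left(- \frac{1}{83}\right) - 6143} = \frac{1}{- \frac{6}{83} - 6143} = \frac{1}{- \frac{509875}{83}} = - \frac{83}{509875}$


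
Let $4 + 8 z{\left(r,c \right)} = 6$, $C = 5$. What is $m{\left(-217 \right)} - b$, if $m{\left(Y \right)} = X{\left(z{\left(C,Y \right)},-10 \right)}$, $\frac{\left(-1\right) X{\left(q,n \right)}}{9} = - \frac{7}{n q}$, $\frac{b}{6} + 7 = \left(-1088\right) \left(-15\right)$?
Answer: $- \frac{489516}{5} \approx -97903.0$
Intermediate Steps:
$z{\left(r,c \right)} = \frac{1}{4}$ ($z{\left(r,c \right)} = - \frac{1}{2} + \frac{1}{8} \cdot 6 = - \frac{1}{2} + \frac{3}{4} = \frac{1}{4}$)
$b = 97878$ ($b = -42 + 6 \left(\left(-1088\right) \left(-15\right)\right) = -42 + 6 \cdot 16320 = -42 + 97920 = 97878$)
$X{\left(q,n \right)} = \frac{63}{n q}$ ($X{\left(q,n \right)} = - 9 \left(- \frac{7}{n q}\right) = \frac{63}{n q}$)
$m{\left(Y \right)} = - \frac{126}{5}$ ($m{\left(Y \right)} = \frac{63 \frac{1}{\frac{1}{4}}}{-10} = 63 \left(- \frac{1}{10}\right) 4 = - \frac{126}{5}$)
$m{\left(-217 \right)} - b = - \frac{126}{5} - 97878 = - \frac{489516}{5}$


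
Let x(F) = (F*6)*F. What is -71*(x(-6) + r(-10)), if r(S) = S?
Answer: -14626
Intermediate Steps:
x(F) = 6*F**2 (x(F) = (6*F)*F = 6*F**2)
-71*(x(-6) + r(-10)) = -71*(6*(-6)**2 - 10) = -71*(6*36 - 10) = -71*(216 - 10) = -71*206 = -14626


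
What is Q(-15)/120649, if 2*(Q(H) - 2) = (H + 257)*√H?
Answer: 2/120649 + 121*I*√15/120649 ≈ 1.6577e-5 + 0.0038843*I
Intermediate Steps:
Q(H) = 2 + √H*(257 + H)/2 (Q(H) = 2 + ((H + 257)*√H)/2 = 2 + ((257 + H)*√H)/2 = 2 + (√H*(257 + H))/2 = 2 + √H*(257 + H)/2)
Q(-15)/120649 = (2 + (-15)^(3/2)/2 + 257*√(-15)/2)/120649 = (2 + (-15*I*√15)/2 + 257*(I*√15)/2)*(1/120649) = (2 - 15*I*√15/2 + 257*I*√15/2)*(1/120649) = (2 + 121*I*√15)*(1/120649) = 2/120649 + 121*I*√15/120649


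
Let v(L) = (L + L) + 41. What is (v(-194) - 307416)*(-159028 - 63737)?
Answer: 68558824695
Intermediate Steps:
v(L) = 41 + 2*L (v(L) = 2*L + 41 = 41 + 2*L)
(v(-194) - 307416)*(-159028 - 63737) = ((41 + 2*(-194)) - 307416)*(-159028 - 63737) = ((41 - 388) - 307416)*(-222765) = (-347 - 307416)*(-222765) = -307763*(-222765) = 68558824695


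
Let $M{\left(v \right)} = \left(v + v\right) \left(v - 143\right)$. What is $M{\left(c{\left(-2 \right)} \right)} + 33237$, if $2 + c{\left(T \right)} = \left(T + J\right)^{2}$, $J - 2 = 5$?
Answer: $27717$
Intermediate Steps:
$J = 7$ ($J = 2 + 5 = 7$)
$c{\left(T \right)} = -2 + \left(7 + T\right)^{2}$ ($c{\left(T \right)} = -2 + \left(T + 7\right)^{2} = -2 + \left(7 + T\right)^{2}$)
$M{\left(v \right)} = 2 v \left(-143 + v\right)$
$M{\left(c{\left(-2 \right)} \right)} + 33237 = 2 \left(-2 + \left(7 - 2\right)^{2}\right) \left(-143 - \left(2 - \left(7 - 2\right)^{2}\right)\right) + 33237 = 2 \left(-2 + 5^{2}\right) \left(-143 - \left(2 - 5^{2}\right)\right) + 33237 = 2 \left(-2 + 25\right) \left(-143 + \left(-2 + 25\right)\right) + 33237 = 2 \cdot 23 \left(-143 + 23\right) + 33237 = 2 \cdot 23 \left(-120\right) + 33237 = -5520 + 33237 = 27717$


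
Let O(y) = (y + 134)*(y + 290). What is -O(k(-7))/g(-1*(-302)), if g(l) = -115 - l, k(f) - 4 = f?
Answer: 37597/417 ≈ 90.161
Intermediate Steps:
k(f) = 4 + f
O(y) = (134 + y)*(290 + y)
-O(k(-7))/g(-1*(-302)) = -(38860 + (4 - 7)² + 424*(4 - 7))/(-115 - (-1)*(-302)) = -(38860 + (-3)² + 424*(-3))/(-115 - 1*302) = -(38860 + 9 - 1272)/(-115 - 302) = -37597/(-417) = -37597*(-1)/417 = -1*(-37597/417) = 37597/417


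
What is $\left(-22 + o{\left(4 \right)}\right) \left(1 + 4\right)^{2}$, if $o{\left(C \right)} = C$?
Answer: $-450$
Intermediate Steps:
$\left(-22 + o{\left(4 \right)}\right) \left(1 + 4\right)^{2} = \left(-22 + 4\right) \left(1 + 4\right)^{2} = - 18 \cdot 5^{2} = \left(-18\right) 25 = -450$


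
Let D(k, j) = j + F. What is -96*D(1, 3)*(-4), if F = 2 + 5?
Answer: 3840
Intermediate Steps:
F = 7
D(k, j) = 7 + j (D(k, j) = j + 7 = 7 + j)
-96*D(1, 3)*(-4) = -96*(7 + 3)*(-4) = -96*10*(-4) = -16*60*(-4) = -960*(-4) = 3840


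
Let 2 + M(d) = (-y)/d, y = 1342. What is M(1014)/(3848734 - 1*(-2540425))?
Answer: -1685/3239303613 ≈ -5.2017e-7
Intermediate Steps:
M(d) = -2 - 1342/d (M(d) = -2 + (-1*1342)/d = -2 - 1342/d)
M(1014)/(3848734 - 1*(-2540425)) = (-2 - 1342/1014)/(3848734 - 1*(-2540425)) = (-2 - 1342*1/1014)/(3848734 + 2540425) = (-2 - 671/507)/6389159 = -1685/507*1/6389159 = -1685/3239303613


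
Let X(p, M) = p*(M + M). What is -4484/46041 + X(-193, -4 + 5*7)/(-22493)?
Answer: 450067994/1035600213 ≈ 0.43460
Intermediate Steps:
X(p, M) = 2*M*p (X(p, M) = p*(2*M) = 2*M*p)
-4484/46041 + X(-193, -4 + 5*7)/(-22493) = -4484/46041 + (2*(-4 + 5*7)*(-193))/(-22493) = -4484*1/46041 + (2*(-4 + 35)*(-193))*(-1/22493) = -4484/46041 + (2*31*(-193))*(-1/22493) = -4484/46041 - 11966*(-1/22493) = -4484/46041 + 11966/22493 = 450067994/1035600213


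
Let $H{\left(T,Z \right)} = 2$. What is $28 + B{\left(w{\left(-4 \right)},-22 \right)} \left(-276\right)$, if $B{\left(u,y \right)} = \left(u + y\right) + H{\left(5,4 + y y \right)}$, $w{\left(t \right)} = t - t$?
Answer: $5548$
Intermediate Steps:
$w{\left(t \right)} = 0$
$B{\left(u,y \right)} = 2 + u + y$ ($B{\left(u,y \right)} = \left(u + y\right) + 2 = 2 + u + y$)
$28 + B{\left(w{\left(-4 \right)},-22 \right)} \left(-276\right) = 28 + \left(2 + 0 - 22\right) \left(-276\right) = 28 - -5520 = 28 + 5520 = 5548$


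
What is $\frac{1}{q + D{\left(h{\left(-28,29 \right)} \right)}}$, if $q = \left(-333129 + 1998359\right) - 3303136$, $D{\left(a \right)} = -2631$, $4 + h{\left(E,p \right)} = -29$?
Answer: $- \frac{1}{1640537} \approx -6.0956 \cdot 10^{-7}$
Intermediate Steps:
$h{\left(E,p \right)} = -33$ ($h{\left(E,p \right)} = -4 - 29 = -33$)
$q = -1637906$ ($q = 1665230 - 3303136 = -1637906$)
$\frac{1}{q + D{\left(h{\left(-28,29 \right)} \right)}} = \frac{1}{-1637906 - 2631} = \frac{1}{-1640537} = - \frac{1}{1640537}$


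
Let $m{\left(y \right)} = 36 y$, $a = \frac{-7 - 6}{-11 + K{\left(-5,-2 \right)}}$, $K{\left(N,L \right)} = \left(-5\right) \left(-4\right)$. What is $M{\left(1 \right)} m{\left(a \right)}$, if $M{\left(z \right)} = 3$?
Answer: $-156$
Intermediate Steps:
$K{\left(N,L \right)} = 20$
$a = - \frac{13}{9}$ ($a = \frac{-7 - 6}{-11 + 20} = - \frac{13}{9} \approx -1.4444$)
$M{\left(1 \right)} m{\left(a \right)} = 3 \cdot 36 \left(- \frac{13}{9}\right) = 3 \left(-52\right) = -156$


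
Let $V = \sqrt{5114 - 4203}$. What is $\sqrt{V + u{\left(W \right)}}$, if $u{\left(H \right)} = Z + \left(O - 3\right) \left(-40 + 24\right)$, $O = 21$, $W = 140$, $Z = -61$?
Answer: $\sqrt{-349 + \sqrt{911}} \approx 17.855 i$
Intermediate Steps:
$u{\left(H \right)} = -349$ ($u{\left(H \right)} = -61 + \left(21 - 3\right) \left(-40 + 24\right) = -61 + 18 \left(-16\right) = -61 - 288 = -349$)
$V = \sqrt{911} \approx 30.183$
$\sqrt{V + u{\left(W \right)}} = \sqrt{\sqrt{911} - 349} = \sqrt{-349 + \sqrt{911}}$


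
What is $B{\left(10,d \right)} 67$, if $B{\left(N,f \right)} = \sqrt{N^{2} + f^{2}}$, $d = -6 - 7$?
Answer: $67 \sqrt{269} \approx 1098.9$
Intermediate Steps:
$d = -13$
$B{\left(10,d \right)} 67 = \sqrt{10^{2} + \left(-13\right)^{2}} \cdot 67 = \sqrt{100 + 169} \cdot 67 = \sqrt{269} \cdot 67 = 67 \sqrt{269}$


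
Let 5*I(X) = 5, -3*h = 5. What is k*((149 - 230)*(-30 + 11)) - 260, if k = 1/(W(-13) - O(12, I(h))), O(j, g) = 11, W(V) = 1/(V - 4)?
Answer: -75043/188 ≈ -399.17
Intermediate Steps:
h = -5/3 (h = -⅓*5 = -5/3 ≈ -1.6667)
I(X) = 1 (I(X) = (⅕)*5 = 1)
W(V) = 1/(-4 + V)
k = -17/188 (k = 1/(1/(-4 - 13) - 1*11) = 1/(1/(-17) - 11) = 1/(-1/17 - 11) = 1/(-188/17) = -17/188 ≈ -0.090425)
k*((149 - 230)*(-30 + 11)) - 260 = -17*(149 - 230)*(-30 + 11)/188 - 260 = -(-1377)*(-19)/188 - 260 = -17/188*1539 - 260 = -26163/188 - 260 = -75043/188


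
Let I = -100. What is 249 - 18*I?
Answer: 2049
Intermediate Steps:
249 - 18*I = 249 - 18*(-100) = 249 + 1800 = 2049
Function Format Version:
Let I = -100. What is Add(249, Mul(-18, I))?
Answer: 2049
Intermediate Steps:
Add(249, Mul(-18, I)) = Add(249, Mul(-18, -100)) = Add(249, 1800) = 2049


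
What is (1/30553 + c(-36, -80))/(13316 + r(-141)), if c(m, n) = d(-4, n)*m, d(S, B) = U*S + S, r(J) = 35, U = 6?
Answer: 30797425/407913103 ≈ 0.075500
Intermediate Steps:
d(S, B) = 7*S (d(S, B) = 6*S + S = 7*S)
c(m, n) = -28*m (c(m, n) = (7*(-4))*m = -28*m)
(1/30553 + c(-36, -80))/(13316 + r(-141)) = (1/30553 - 28*(-36))/(13316 + 35) = (1/30553 + 1008)/13351 = (30797425/30553)*(1/13351) = 30797425/407913103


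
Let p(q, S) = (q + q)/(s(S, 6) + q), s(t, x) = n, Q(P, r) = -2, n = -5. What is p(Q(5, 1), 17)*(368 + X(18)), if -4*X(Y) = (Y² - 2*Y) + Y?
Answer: 1166/7 ≈ 166.57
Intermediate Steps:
s(t, x) = -5
X(Y) = -Y²/4 + Y/4 (X(Y) = -((Y² - 2*Y) + Y)/4 = -(Y² - Y)/4 = -Y²/4 + Y/4)
p(q, S) = 2*q/(-5 + q) (p(q, S) = (q + q)/(-5 + q) = (2*q)/(-5 + q) = 2*q/(-5 + q))
p(Q(5, 1), 17)*(368 + X(18)) = (2*(-2)/(-5 - 2))*(368 + (¼)*18*(1 - 1*18)) = (2*(-2)/(-7))*(368 + (¼)*18*(1 - 18)) = (2*(-2)*(-⅐))*(368 + (¼)*18*(-17)) = 4*(368 - 153/2)/7 = (4/7)*(583/2) = 1166/7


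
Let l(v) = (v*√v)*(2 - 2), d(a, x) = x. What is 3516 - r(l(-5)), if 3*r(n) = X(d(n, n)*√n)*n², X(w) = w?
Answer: 3516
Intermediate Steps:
l(v) = 0 (l(v) = v^(3/2)*0 = 0)
r(n) = n^(7/2)/3 (r(n) = ((n*√n)*n²)/3 = (n^(3/2)*n²)/3 = n^(7/2)/3)
3516 - r(l(-5)) = 3516 - 0^(7/2)/3 = 3516 - 0/3 = 3516 - 1*0 = 3516 + 0 = 3516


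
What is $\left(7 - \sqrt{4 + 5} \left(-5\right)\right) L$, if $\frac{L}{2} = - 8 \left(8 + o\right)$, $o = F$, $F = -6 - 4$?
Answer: $704$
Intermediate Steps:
$F = -10$ ($F = -6 - 4 = -10$)
$o = -10$
$L = 32$ ($L = 2 \left(- 8 \left(8 - 10\right)\right) = 2 \left(\left(-8\right) \left(-2\right)\right) = 2 \cdot 16 = 32$)
$\left(7 - \sqrt{4 + 5} \left(-5\right)\right) L = \left(7 - \sqrt{4 + 5} \left(-5\right)\right) 32 = \left(7 - \sqrt{9} \left(-5\right)\right) 32 = \left(7 - 3 \left(-5\right)\right) 32 = \left(7 - -15\right) 32 = \left(7 + 15\right) 32 = 22 \cdot 32 = 704$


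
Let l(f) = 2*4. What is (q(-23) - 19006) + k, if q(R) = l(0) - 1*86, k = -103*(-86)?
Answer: -10226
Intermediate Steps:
l(f) = 8
k = 8858
q(R) = -78 (q(R) = 8 - 1*86 = 8 - 86 = -78)
(q(-23) - 19006) + k = (-78 - 19006) + 8858 = -19084 + 8858 = -10226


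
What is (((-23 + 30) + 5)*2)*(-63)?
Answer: -1512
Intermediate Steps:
(((-23 + 30) + 5)*2)*(-63) = ((7 + 5)*2)*(-63) = (12*2)*(-63) = 24*(-63) = -1512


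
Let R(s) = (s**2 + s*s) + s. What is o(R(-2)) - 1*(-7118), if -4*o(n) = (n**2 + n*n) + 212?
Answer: 7047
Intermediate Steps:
R(s) = s + 2*s**2 (R(s) = (s**2 + s**2) + s = 2*s**2 + s = s + 2*s**2)
o(n) = -53 - n**2/2 (o(n) = -((n**2 + n*n) + 212)/4 = -((n**2 + n**2) + 212)/4 = -(2*n**2 + 212)/4 = -(212 + 2*n**2)/4 = -53 - n**2/2)
o(R(-2)) - 1*(-7118) = (-53 - 4*(1 + 2*(-2))**2/2) - 1*(-7118) = (-53 - 4*(1 - 4)**2/2) + 7118 = (-53 - (-2*(-3))**2/2) + 7118 = (-53 - 1/2*6**2) + 7118 = (-53 - 1/2*36) + 7118 = (-53 - 18) + 7118 = -71 + 7118 = 7047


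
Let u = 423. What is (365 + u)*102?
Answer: 80376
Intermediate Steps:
(365 + u)*102 = (365 + 423)*102 = 788*102 = 80376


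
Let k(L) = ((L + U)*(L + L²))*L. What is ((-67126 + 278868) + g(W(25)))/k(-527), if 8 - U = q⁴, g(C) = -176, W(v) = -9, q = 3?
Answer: 35261/14608545400 ≈ 2.4137e-6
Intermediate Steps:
U = -73 (U = 8 - 1*3⁴ = 8 - 1*81 = 8 - 81 = -73)
k(L) = L*(-73 + L)*(L + L²) (k(L) = ((L - 73)*(L + L²))*L = ((-73 + L)*(L + L²))*L = L*(-73 + L)*(L + L²))
((-67126 + 278868) + g(W(25)))/k(-527) = ((-67126 + 278868) - 176)/(((-527)²*(-73 + (-527)² - 72*(-527)))) = (211742 - 176)/((277729*(-73 + 277729 + 37944))) = 211566/((277729*315600)) = 211566/87651272400 = 211566*(1/87651272400) = 35261/14608545400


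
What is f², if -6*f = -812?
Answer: 164836/9 ≈ 18315.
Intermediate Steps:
f = 406/3 (f = -⅙*(-812) = 406/3 ≈ 135.33)
f² = (406/3)² = 164836/9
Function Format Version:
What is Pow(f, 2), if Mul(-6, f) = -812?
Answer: Rational(164836, 9) ≈ 18315.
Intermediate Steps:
f = Rational(406, 3) (f = Mul(Rational(-1, 6), -812) = Rational(406, 3) ≈ 135.33)
Pow(f, 2) = Pow(Rational(406, 3), 2) = Rational(164836, 9)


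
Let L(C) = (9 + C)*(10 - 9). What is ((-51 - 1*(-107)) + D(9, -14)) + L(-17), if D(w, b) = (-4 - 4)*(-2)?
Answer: 64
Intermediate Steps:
D(w, b) = 16 (D(w, b) = -8*(-2) = 16)
L(C) = 9 + C (L(C) = (9 + C)*1 = 9 + C)
((-51 - 1*(-107)) + D(9, -14)) + L(-17) = ((-51 - 1*(-107)) + 16) + (9 - 17) = ((-51 + 107) + 16) - 8 = (56 + 16) - 8 = 72 - 8 = 64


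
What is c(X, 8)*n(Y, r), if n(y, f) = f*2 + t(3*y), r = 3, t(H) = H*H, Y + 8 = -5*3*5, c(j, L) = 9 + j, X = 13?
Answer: 1364154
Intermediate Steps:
Y = -83 (Y = -8 - 5*3*5 = -8 - 15*5 = -8 - 75 = -83)
t(H) = H²
n(y, f) = 2*f + 9*y² (n(y, f) = f*2 + (3*y)² = 2*f + 9*y²)
c(X, 8)*n(Y, r) = (9 + 13)*(2*3 + 9*(-83)²) = 22*(6 + 9*6889) = 22*(6 + 62001) = 22*62007 = 1364154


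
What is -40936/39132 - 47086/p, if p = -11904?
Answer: 56469467/19409472 ≈ 2.9094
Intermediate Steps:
-40936/39132 - 47086/p = -40936/39132 - 47086/(-11904) = -40936*1/39132 - 47086*(-1/11904) = -10234/9783 + 23543/5952 = 56469467/19409472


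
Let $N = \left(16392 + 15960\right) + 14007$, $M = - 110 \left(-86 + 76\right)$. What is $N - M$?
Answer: $45259$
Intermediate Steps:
$M = 1100$ ($M = \left(-110\right) \left(-10\right) = 1100$)
$N = 46359$ ($N = 32352 + 14007 = 46359$)
$N - M = 46359 - 1100 = 45259$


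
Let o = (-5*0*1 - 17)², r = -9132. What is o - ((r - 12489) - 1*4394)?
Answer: 26304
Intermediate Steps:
o = 289 (o = (0*1 - 17)² = (0 - 17)² = (-17)² = 289)
o - ((r - 12489) - 1*4394) = 289 - ((-9132 - 12489) - 1*4394) = 289 - (-21621 - 4394) = 289 - 1*(-26015) = 289 + 26015 = 26304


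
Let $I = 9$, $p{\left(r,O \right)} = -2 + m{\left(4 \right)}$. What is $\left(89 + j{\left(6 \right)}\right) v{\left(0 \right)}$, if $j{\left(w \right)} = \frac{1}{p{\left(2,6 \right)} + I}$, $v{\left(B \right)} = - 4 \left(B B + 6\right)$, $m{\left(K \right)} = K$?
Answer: $- \frac{23520}{11} \approx -2138.2$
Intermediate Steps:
$p{\left(r,O \right)} = 2$ ($p{\left(r,O \right)} = -2 + 4 = 2$)
$v{\left(B \right)} = -24 - 4 B^{2}$ ($v{\left(B \right)} = - 4 \left(B^{2} + 6\right) = - 4 \left(6 + B^{2}\right) = -24 - 4 B^{2}$)
$j{\left(w \right)} = \frac{1}{11}$ ($j{\left(w \right)} = \frac{1}{2 + 9} = \frac{1}{11}$)
$\left(89 + j{\left(6 \right)}\right) v{\left(0 \right)} = \left(89 + \frac{1}{11}\right) \left(-24 - 4 \cdot 0^{2}\right) = \frac{980 \left(-24 - 0\right)}{11} = \frac{980 \left(-24 + 0\right)}{11} = \frac{980}{11} \left(-24\right) = - \frac{23520}{11}$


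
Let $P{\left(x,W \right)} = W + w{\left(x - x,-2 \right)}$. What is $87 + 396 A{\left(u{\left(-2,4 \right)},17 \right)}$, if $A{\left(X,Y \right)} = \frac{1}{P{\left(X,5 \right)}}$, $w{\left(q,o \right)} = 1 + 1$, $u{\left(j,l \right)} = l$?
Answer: $\frac{1005}{7} \approx 143.57$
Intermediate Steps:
$w{\left(q,o \right)} = 2$
$P{\left(x,W \right)} = 2 + W$ ($P{\left(x,W \right)} = W + 2 = 2 + W$)
$A{\left(X,Y \right)} = \frac{1}{7}$ ($A{\left(X,Y \right)} = \frac{1}{2 + 5} = \frac{1}{7}$)
$87 + 396 A{\left(u{\left(-2,4 \right)},17 \right)} = 87 + 396 \cdot \frac{1}{7} = 87 + \frac{396}{7} = \frac{1005}{7}$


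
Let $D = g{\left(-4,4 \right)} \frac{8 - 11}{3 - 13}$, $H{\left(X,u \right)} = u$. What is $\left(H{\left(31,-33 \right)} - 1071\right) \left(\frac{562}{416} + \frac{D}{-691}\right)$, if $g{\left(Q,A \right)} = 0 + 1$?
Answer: $- \frac{66967467}{44915} \approx -1491.0$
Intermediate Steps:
$g{\left(Q,A \right)} = 1$
$D = \frac{3}{10}$ ($D = 1 \frac{8 - 11}{3 - 13} = 1 \left(- \frac{3}{-10}\right) = 1 \left(\left(-3\right) \left(- \frac{1}{10}\right)\right) = 1 \cdot \frac{3}{10} = \frac{3}{10} \approx 0.3$)
$\left(H{\left(31,-33 \right)} - 1071\right) \left(\frac{562}{416} + \frac{D}{-691}\right) = \left(-33 - 1071\right) \left(\frac{562}{416} + \frac{3}{10 \left(-691\right)}\right) = - 1104 \left(562 \cdot \frac{1}{416} + \frac{3}{10} \left(- \frac{1}{691}\right)\right) = - 1104 \left(\frac{281}{208} - \frac{3}{6910}\right) = \left(-1104\right) \frac{970543}{718640} = - \frac{66967467}{44915}$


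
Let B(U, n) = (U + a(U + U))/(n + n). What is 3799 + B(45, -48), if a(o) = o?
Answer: 121523/32 ≈ 3797.6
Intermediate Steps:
B(U, n) = 3*U/(2*n) (B(U, n) = (U + (U + U))/(n + n) = (U + 2*U)/((2*n)) = (3*U)*(1/(2*n)) = 3*U/(2*n))
3799 + B(45, -48) = 3799 + (3/2)*45/(-48) = 3799 + (3/2)*45*(-1/48) = 3799 - 45/32 = 121523/32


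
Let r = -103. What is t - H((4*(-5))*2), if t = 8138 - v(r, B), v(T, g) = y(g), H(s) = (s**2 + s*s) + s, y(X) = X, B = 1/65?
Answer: 323569/65 ≈ 4978.0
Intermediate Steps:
B = 1/65 ≈ 0.015385
H(s) = s + 2*s**2 (H(s) = (s**2 + s**2) + s = 2*s**2 + s = s + 2*s**2)
v(T, g) = g
t = 528969/65 (t = 8138 - 1*1/65 = 8138 - 1/65 = 528969/65 ≈ 8138.0)
t - H((4*(-5))*2) = 528969/65 - (4*(-5))*2*(1 + 2*((4*(-5))*2)) = 528969/65 - (-20*2)*(1 + 2*(-20*2)) = 528969/65 - (-40)*(1 + 2*(-40)) = 528969/65 - (-40)*(1 - 80) = 528969/65 - (-40)*(-79) = 528969/65 - 1*3160 = 528969/65 - 3160 = 323569/65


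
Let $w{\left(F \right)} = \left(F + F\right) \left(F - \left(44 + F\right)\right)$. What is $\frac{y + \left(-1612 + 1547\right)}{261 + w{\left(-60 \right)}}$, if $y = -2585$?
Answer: $- \frac{2650}{5541} \approx -0.47825$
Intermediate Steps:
$w{\left(F \right)} = - 88 F$ ($w{\left(F \right)} = 2 F \left(-44\right) = - 88 F$)
$\frac{y + \left(-1612 + 1547\right)}{261 + w{\left(-60 \right)}} = \frac{-2585 + \left(-1612 + 1547\right)}{261 - -5280} = \frac{-2585 - 65}{261 + 5280} = - \frac{2650}{5541}$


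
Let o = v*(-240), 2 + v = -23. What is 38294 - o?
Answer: 32294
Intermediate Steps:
v = -25 (v = -2 - 23 = -25)
o = 6000 (o = -25*(-240) = 6000)
38294 - o = 38294 - 1*6000 = 38294 - 6000 = 32294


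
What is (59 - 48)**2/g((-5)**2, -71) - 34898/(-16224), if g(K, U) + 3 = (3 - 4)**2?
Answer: -473327/8112 ≈ -58.349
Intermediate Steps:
g(K, U) = -2 (g(K, U) = -3 + (3 - 4)**2 = -3 + (-1)**2 = -3 + 1 = -2)
(59 - 48)**2/g((-5)**2, -71) - 34898/(-16224) = (59 - 48)**2/(-2) - 34898/(-16224) = 11**2*(-1/2) - 34898*(-1/16224) = 121*(-1/2) + 17449/8112 = -121/2 + 17449/8112 = -473327/8112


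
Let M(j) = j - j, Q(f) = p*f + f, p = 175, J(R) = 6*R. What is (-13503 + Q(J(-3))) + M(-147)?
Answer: -16671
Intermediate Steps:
Q(f) = 176*f (Q(f) = 175*f + f = 176*f)
M(j) = 0
(-13503 + Q(J(-3))) + M(-147) = (-13503 + 176*(6*(-3))) + 0 = (-13503 + 176*(-18)) + 0 = (-13503 - 3168) + 0 = -16671 + 0 = -16671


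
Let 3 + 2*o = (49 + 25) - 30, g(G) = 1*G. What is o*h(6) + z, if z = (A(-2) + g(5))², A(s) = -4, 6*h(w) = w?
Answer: 43/2 ≈ 21.500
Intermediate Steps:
h(w) = w/6
g(G) = G
o = 41/2 (o = -3/2 + ((49 + 25) - 30)/2 = -3/2 + (74 - 30)/2 = -3/2 + (½)*44 = -3/2 + 22 = 41/2 ≈ 20.500)
z = 1 (z = (-4 + 5)² = 1² = 1)
o*h(6) + z = 41*((⅙)*6)/2 + 1 = (41/2)*1 + 1 = 41/2 + 1 = 43/2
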